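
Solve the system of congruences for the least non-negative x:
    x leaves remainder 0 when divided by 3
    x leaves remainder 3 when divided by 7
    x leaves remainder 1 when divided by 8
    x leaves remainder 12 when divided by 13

From x ≡ 0 (mod 3) write x = 0 + 3t. Substituting into x ≡ 3 (mod 7) gives 3t ≡ 3 (mod 7), and since 3⁻¹ ≡ 5 (mod 7), t ≡ 1. Hence x ≡ 0 + 3·1 = 3 (mod 21).
From x ≡ 3 (mod 21) write x = 3 + 21t. Substituting into x ≡ 1 (mod 8) gives 21t ≡ 6 (mod 8), and since 5⁻¹ ≡ 5 (mod 8), t ≡ 6. Hence x ≡ 3 + 21·6 = 129 (mod 168).
From x ≡ 129 (mod 168) write x = 129 + 168t. Substituting into x ≡ 12 (mod 13) gives 168t ≡ 0 (mod 13), and since 12⁻¹ ≡ 12 (mod 13), t ≡ 0. Hence x ≡ 129 + 168·0 = 129 (mod 2184).

129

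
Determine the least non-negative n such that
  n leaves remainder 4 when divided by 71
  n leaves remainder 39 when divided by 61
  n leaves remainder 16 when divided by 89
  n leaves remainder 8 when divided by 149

From n ≡ 4 (mod 71) write n = 4 + 71t. Substituting into n ≡ 39 (mod 61) gives 71t ≡ 35 (mod 61), and since 10⁻¹ ≡ 55 (mod 61), t ≡ 34. Hence n ≡ 4 + 71·34 = 2418 (mod 4331).
From n ≡ 2418 (mod 4331) write n = 2418 + 4331t. Substituting into n ≡ 16 (mod 89) gives 4331t ≡ 1 (mod 89), and since 59⁻¹ ≡ 86 (mod 89), t ≡ 86. Hence n ≡ 2418 + 4331·86 = 374884 (mod 385459).
From n ≡ 374884 (mod 385459) write n = 374884 + 385459t. Substituting into n ≡ 8 (mod 149) gives 385459t ≡ 8 (mod 149), and since 145⁻¹ ≡ 37 (mod 149), t ≡ 147. Hence n ≡ 374884 + 385459·147 = 57037357 (mod 57433391).

57037357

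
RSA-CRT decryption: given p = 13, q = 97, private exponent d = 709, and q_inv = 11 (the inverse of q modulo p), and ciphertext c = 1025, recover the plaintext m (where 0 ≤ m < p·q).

d_p = d mod (p−1) = 709 mod 12 = 1; d_q = d mod (q−1) = 37.
m₁ = c^(d_p) mod p: c ≡ 11 (mod 13), and 11^1 mod 13 = 11.
m₂ = c^(d_q) mod q: c ≡ 55 (mod 97), and 55^37 mod 97 = 69.
h = q_inv·(m₁ − m₂) mod p = 11·(11 − 69) mod 13 = 12.
m = m₂ + h·q = 69 + 12·97 = 1233.

1233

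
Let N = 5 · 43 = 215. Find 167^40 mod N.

Mod 5: 167 ≡ 2; since 4 | 40, by Fermat 2^40 ≡ 1 (mod 5).
Mod 43: 167 ≡ 38; 38^40 ≡ 31 (mod 43).
Combine by CRT: x ≡ 1 (mod 5), x ≡ 31 (mod 43) ⇒ x ≡ 31 (mod 215).

31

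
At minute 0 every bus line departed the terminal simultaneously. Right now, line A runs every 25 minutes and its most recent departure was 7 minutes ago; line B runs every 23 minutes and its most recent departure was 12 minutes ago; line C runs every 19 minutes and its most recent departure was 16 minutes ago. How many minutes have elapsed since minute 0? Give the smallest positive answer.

2657

Combine the congruences pairwise.
From t ≡ 7 (mod 25) write t = 7 + 25s. Substituting into t ≡ 12 (mod 23) gives 25s ≡ 5 (mod 23), and since 2⁻¹ ≡ 12 (mod 23), s ≡ 14. Hence t ≡ 7 + 25·14 = 357 (mod 575).
From t ≡ 357 (mod 575) write t = 357 + 575s. Substituting into t ≡ 16 (mod 19) gives 575s ≡ 1 (mod 19), and since 5⁻¹ ≡ 4 (mod 19), s ≡ 4. Hence t ≡ 357 + 575·4 = 2657 (mod 10925).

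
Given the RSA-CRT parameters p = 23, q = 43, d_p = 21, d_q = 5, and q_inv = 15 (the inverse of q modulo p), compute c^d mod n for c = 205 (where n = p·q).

m₁ = c^(d_p) mod p: c ≡ 21 (mod 23), and 21^21 mod 23 = 11.
m₂ = c^(d_q) mod q: c ≡ 33 (mod 43), and 33^5 mod 43 = 18.
h = q_inv·(m₁ − m₂) mod p = 15·(11 − 18) mod 23 = 10.
m = m₂ + h·q = 18 + 10·43 = 448.

448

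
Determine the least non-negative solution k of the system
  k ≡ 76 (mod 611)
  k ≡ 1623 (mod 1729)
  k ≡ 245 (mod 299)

Combine the congruences pairwise.
gcd(611, 1729) = 13 and 13 | (1623 − 76), so the pair is consistent; merging gives k ≡ 17184 (mod 81263), where 81263 = lcm(611, 1729).
gcd(81263, 299) = 13 and 13 | (245 − 17184), so the pair is consistent; merging gives k ≡ 260973 (mod 1869049), where 1869049 = lcm(81263, 299).
The solution is unique modulo lcm(611, 1729, 299) = 1869049.

260973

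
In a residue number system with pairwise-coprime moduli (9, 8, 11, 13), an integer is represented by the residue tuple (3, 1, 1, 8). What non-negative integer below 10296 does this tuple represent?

7041

From x ≡ 3 (mod 9) write x = 3 + 9t. Substituting into x ≡ 1 (mod 8) gives 9t ≡ 6 (mod 8), and since 1⁻¹ ≡ 1 (mod 8), t ≡ 6. Hence x ≡ 3 + 9·6 = 57 (mod 72).
From x ≡ 57 (mod 72) write x = 57 + 72t. Substituting into x ≡ 1 (mod 11) gives 72t ≡ 10 (mod 11), and since 6⁻¹ ≡ 2 (mod 11), t ≡ 9. Hence x ≡ 57 + 72·9 = 705 (mod 792).
From x ≡ 705 (mod 792) write x = 705 + 792t. Substituting into x ≡ 8 (mod 13) gives 792t ≡ 5 (mod 13), and since 12⁻¹ ≡ 12 (mod 13), t ≡ 8. Hence x ≡ 705 + 792·8 = 7041 (mod 10296).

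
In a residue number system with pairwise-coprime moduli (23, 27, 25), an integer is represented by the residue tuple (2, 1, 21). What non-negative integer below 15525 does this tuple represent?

14446

Combine the congruences pairwise.
From x ≡ 2 (mod 23) write x = 2 + 23t. Substituting into x ≡ 1 (mod 27) gives 23t ≡ 26 (mod 27), and since 23⁻¹ ≡ 20 (mod 27), t ≡ 7. Hence x ≡ 2 + 23·7 = 163 (mod 621).
From x ≡ 163 (mod 621) write x = 163 + 621t. Substituting into x ≡ 21 (mod 25) gives 621t ≡ 8 (mod 25), and since 21⁻¹ ≡ 6 (mod 25), t ≡ 23. Hence x ≡ 163 + 621·23 = 14446 (mod 15525).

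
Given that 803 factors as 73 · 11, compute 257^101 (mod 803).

444

Mod 73: 257 ≡ 38; by Fermat, exponent reduces to 101 mod 72 = 29; 38^29 ≡ 6 (mod 73).
Mod 11: 257 ≡ 4; by Fermat, exponent reduces to 101 mod 10 = 1; 4^1 ≡ 4 (mod 11).
Combine by CRT: x ≡ 6 (mod 73), x ≡ 4 (mod 11) ⇒ x ≡ 444 (mod 803).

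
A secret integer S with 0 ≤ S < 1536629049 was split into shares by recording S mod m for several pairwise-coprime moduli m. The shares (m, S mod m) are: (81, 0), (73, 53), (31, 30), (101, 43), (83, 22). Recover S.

121987944

The moduli are pairwise coprime; N = 81·73·31·101·83 = 1536629049.
N/81 = 18970729; 18970729 ≡ 43 (mod 81); 43·49 ≡ 1, so inverse 49.
N/73 = 21049713; 21049713 ≡ 17 (mod 73); 17·43 ≡ 1, so inverse 43.
N/31 = 49568679; 49568679 ≡ 20 (mod 31); 20·14 ≡ 1, so inverse 14.
N/101 = 15214149; 15214149 ≡ 14 (mod 101); 14·65 ≡ 1, so inverse 65.
N/83 = 18513603; 18513603 ≡ 38 (mod 83); 38·59 ≡ 1, so inverse 59.
S ≡ 0·18970729·49 + 53·21049713·43 + 30·49568679·14 + 43·15214149·65 + 22·18513603·59 = 135345344256.
135345344256 mod 1536629049 = 121987944.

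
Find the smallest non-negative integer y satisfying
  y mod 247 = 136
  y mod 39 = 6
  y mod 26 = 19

Combine the congruences pairwise.
gcd(247, 39) = 13 and 13 | (6 − 136), so the pair is consistent; merging gives y ≡ 630 (mod 741), where 741 = lcm(247, 39).
gcd(741, 26) = 13 and 13 | (19 − 630), so the pair is consistent; merging gives y ≡ 1371 (mod 1482), where 1482 = lcm(741, 26).
The solution is unique modulo lcm(247, 39, 26) = 1482.

1371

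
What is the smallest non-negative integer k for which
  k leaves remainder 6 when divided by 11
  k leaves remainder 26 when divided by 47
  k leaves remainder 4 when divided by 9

From k ≡ 6 (mod 11) write k = 6 + 11t. Substituting into k ≡ 26 (mod 47) gives 11t ≡ 20 (mod 47), and since 11⁻¹ ≡ 30 (mod 47), t ≡ 36. Hence k ≡ 6 + 11·36 = 402 (mod 517).
From k ≡ 402 (mod 517) write k = 402 + 517t. Substituting into k ≡ 4 (mod 9) gives 517t ≡ 7 (mod 9), and since 4⁻¹ ≡ 7 (mod 9), t ≡ 4. Hence k ≡ 402 + 517·4 = 2470 (mod 4653).

2470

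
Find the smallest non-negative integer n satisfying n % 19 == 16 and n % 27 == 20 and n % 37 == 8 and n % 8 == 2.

26426

The moduli are pairwise coprime; M = 19·27·37·8 = 151848.
M/19 = 7992; 7992 ≡ 12 (mod 19); 12·8 ≡ 1, so inverse 8.
M/27 = 5624; 5624 ≡ 8 (mod 27); 8·17 ≡ 1, so inverse 17.
M/37 = 4104; 4104 ≡ 34 (mod 37); 34·12 ≡ 1, so inverse 12.
M/8 = 18981; 18981 ≡ 5 (mod 8); 5·5 ≡ 1, so inverse 5.
n ≡ 16·7992·8 + 20·5624·17 + 8·4104·12 + 2·18981·5 = 3518930.
3518930 mod 151848 = 26426.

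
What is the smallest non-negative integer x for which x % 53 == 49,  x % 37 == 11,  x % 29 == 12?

The moduli are pairwise coprime; N = 53·37·29 = 56869.
N/53 = 1073; 1073 ≡ 13 (mod 53); 13·49 ≡ 1, so inverse 49.
N/37 = 1537; 1537 ≡ 20 (mod 37); 20·13 ≡ 1, so inverse 13.
N/29 = 1961; 1961 ≡ 18 (mod 29); 18·21 ≡ 1, so inverse 21.
x ≡ 49·1073·49 + 11·1537·13 + 12·1961·21 = 3290236.
3290236 mod 56869 = 48703.

48703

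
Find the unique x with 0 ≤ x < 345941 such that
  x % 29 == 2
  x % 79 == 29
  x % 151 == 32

218227

The moduli are pairwise coprime; N = 29·79·151 = 345941.
N/29 = 11929; 11929 ≡ 10 (mod 29); 10·3 ≡ 1, so inverse 3.
N/79 = 4379; 4379 ≡ 34 (mod 79); 34·7 ≡ 1, so inverse 7.
N/151 = 2291; 2291 ≡ 26 (mod 151); 26·122 ≡ 1, so inverse 122.
x ≡ 2·11929·3 + 29·4379·7 + 32·2291·122 = 9904575.
9904575 mod 345941 = 218227.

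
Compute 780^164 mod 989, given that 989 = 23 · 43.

380

Mod 23: 780 ≡ 21; by Fermat, exponent reduces to 164 mod 22 = 10; 21^10 ≡ 12 (mod 23).
Mod 43: 780 ≡ 6; by Fermat, exponent reduces to 164 mod 42 = 38; 6^38 ≡ 36 (mod 43).
Combine by CRT: x ≡ 12 (mod 23), x ≡ 36 (mod 43) ⇒ x ≡ 380 (mod 989).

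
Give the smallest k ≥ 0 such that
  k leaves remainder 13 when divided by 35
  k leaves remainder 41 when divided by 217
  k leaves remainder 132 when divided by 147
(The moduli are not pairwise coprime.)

3513

gcd(35, 217) = 7 and 7 | (41 − 13), so the pair is consistent; merging gives k ≡ 258 (mod 1085), where 1085 = lcm(35, 217).
gcd(1085, 147) = 7 and 7 | (132 − 258), so the pair is consistent; merging gives k ≡ 3513 (mod 22785), where 22785 = lcm(1085, 147).
The solution is unique modulo lcm(35, 217, 147) = 22785.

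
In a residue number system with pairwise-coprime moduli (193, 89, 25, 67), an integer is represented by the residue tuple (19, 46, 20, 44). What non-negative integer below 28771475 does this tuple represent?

12999920

Combine the congruences pairwise.
From x ≡ 19 (mod 193) write x = 19 + 193t. Substituting into x ≡ 46 (mod 89) gives 193t ≡ 27 (mod 89), and since 15⁻¹ ≡ 6 (mod 89), t ≡ 73. Hence x ≡ 19 + 193·73 = 14108 (mod 17177).
From x ≡ 14108 (mod 17177) write x = 14108 + 17177t. Substituting into x ≡ 20 (mod 25) gives 17177t ≡ 12 (mod 25), and since 2⁻¹ ≡ 13 (mod 25), t ≡ 6. Hence x ≡ 14108 + 17177·6 = 117170 (mod 429425).
From x ≡ 117170 (mod 429425) write x = 117170 + 429425t. Substituting into x ≡ 44 (mod 67) gives 429425t ≡ 57 (mod 67), and since 22⁻¹ ≡ 64 (mod 67), t ≡ 30. Hence x ≡ 117170 + 429425·30 = 12999920 (mod 28771475).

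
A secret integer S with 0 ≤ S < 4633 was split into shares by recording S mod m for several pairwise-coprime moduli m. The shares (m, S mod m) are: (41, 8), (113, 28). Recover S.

254

Combine the congruences pairwise.
From S ≡ 8 (mod 41) write S = 8 + 41t. Substituting into S ≡ 28 (mod 113) gives 41t ≡ 20 (mod 113), and since 41⁻¹ ≡ 102 (mod 113), t ≡ 6. Hence S ≡ 8 + 41·6 = 254 (mod 4633).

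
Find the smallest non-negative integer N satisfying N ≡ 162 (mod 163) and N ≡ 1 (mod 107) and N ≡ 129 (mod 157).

From N ≡ 162 (mod 163) write N = 162 + 163t. Substituting into N ≡ 1 (mod 107) gives 163t ≡ 53 (mod 107), and since 56⁻¹ ≡ 86 (mod 107), t ≡ 64. Hence N ≡ 162 + 163·64 = 10594 (mod 17441).
From N ≡ 10594 (mod 17441) write N = 10594 + 17441t. Substituting into N ≡ 129 (mod 157) gives 17441t ≡ 54 (mod 157), and since 14⁻¹ ≡ 101 (mod 157), t ≡ 116. Hence N ≡ 10594 + 17441·116 = 2033750 (mod 2738237).

2033750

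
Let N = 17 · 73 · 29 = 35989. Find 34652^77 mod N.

28026

Mod 17: 34652 ≡ 6; by Fermat, exponent reduces to 77 mod 16 = 13; 6^13 ≡ 10 (mod 17).
Mod 73: 34652 ≡ 50; by Fermat, exponent reduces to 77 mod 72 = 5; 50^5 ≡ 67 (mod 73).
Mod 29: 34652 ≡ 26; by Fermat, exponent reduces to 77 mod 28 = 21; 26^21 ≡ 12 (mod 29).
Combine by CRT: x ≡ 10 (mod 17), x ≡ 67 (mod 73), x ≡ 12 (mod 29) ⇒ x ≡ 28026 (mod 35989).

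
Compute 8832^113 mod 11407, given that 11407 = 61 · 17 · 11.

Mod 61: 8832 ≡ 48; by Fermat, exponent reduces to 113 mod 60 = 53; 48^53 ≡ 14 (mod 61).
Mod 17: 8832 ≡ 9; by Fermat, exponent reduces to 113 mod 16 = 1; 9^1 ≡ 9 (mod 17).
Mod 11: 8832 ≡ 10; by Fermat, exponent reduces to 113 mod 10 = 3; 10^3 ≡ 10 (mod 11).
Combine by CRT: x ≡ 14 (mod 61), x ≡ 9 (mod 17), x ≡ 10 (mod 11) ⇒ x ≡ 1539 (mod 11407).

1539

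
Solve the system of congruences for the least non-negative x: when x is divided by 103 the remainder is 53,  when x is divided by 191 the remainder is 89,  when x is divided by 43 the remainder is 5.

653691

From x ≡ 53 (mod 103) write x = 53 + 103t. Substituting into x ≡ 89 (mod 191) gives 103t ≡ 36 (mod 191), and since 103⁻¹ ≡ 102 (mod 191), t ≡ 43. Hence x ≡ 53 + 103·43 = 4482 (mod 19673).
From x ≡ 4482 (mod 19673) write x = 4482 + 19673t. Substituting into x ≡ 5 (mod 43) gives 19673t ≡ 38 (mod 43), and since 22⁻¹ ≡ 2 (mod 43), t ≡ 33. Hence x ≡ 4482 + 19673·33 = 653691 (mod 845939).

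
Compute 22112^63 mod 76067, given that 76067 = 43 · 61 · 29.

72628

Mod 43: 22112 ≡ 10; by Fermat, exponent reduces to 63 mod 42 = 21; 10^21 ≡ 1 (mod 43).
Mod 61: 22112 ≡ 30; by Fermat, exponent reduces to 63 mod 60 = 3; 30^3 ≡ 38 (mod 61).
Mod 29: 22112 ≡ 14; by Fermat, exponent reduces to 63 mod 28 = 7; 14^7 ≡ 12 (mod 29).
Combine by CRT: x ≡ 1 (mod 43), x ≡ 38 (mod 61), x ≡ 12 (mod 29) ⇒ x ≡ 72628 (mod 76067).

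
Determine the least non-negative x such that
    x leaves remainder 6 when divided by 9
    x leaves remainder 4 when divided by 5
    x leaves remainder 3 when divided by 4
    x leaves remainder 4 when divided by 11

The moduli are pairwise coprime; N = 9·5·4·11 = 1980.
N/9 = 220; 220 ≡ 4 (mod 9); 4·7 ≡ 1, so inverse 7.
N/5 = 396; 396 ≡ 1 (mod 5), inverse 1.
N/4 = 495; 495 ≡ 3 (mod 4); 3·3 ≡ 1, so inverse 3.
N/11 = 180; 180 ≡ 4 (mod 11); 4·3 ≡ 1, so inverse 3.
x ≡ 6·220·7 + 4·396·1 + 3·495·3 + 4·180·3 = 17439.
17439 mod 1980 = 1599.

1599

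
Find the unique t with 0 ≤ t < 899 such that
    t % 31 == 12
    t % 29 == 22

167

Combine the congruences pairwise.
From t ≡ 12 (mod 31) write t = 12 + 31s. Substituting into t ≡ 22 (mod 29) gives 31s ≡ 10 (mod 29), and since 2⁻¹ ≡ 15 (mod 29), s ≡ 5. Hence t ≡ 12 + 31·5 = 167 (mod 899).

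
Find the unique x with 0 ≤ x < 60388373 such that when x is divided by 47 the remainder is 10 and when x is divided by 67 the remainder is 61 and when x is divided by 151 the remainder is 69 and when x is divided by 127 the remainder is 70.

51925798

Combine the congruences pairwise.
From x ≡ 10 (mod 47) write x = 10 + 47t. Substituting into x ≡ 61 (mod 67) gives 47t ≡ 51 (mod 67), and since 47⁻¹ ≡ 10 (mod 67), t ≡ 41. Hence x ≡ 10 + 47·41 = 1937 (mod 3149).
From x ≡ 1937 (mod 3149) write x = 1937 + 3149t. Substituting into x ≡ 69 (mod 151) gives 3149t ≡ 95 (mod 151), and since 129⁻¹ ≡ 48 (mod 151), t ≡ 30. Hence x ≡ 1937 + 3149·30 = 96407 (mod 475499).
From x ≡ 96407 (mod 475499) write x = 96407 + 475499t. Substituting into x ≡ 70 (mod 127) gives 475499t ≡ 56 (mod 127), and since 11⁻¹ ≡ 104 (mod 127), t ≡ 109. Hence x ≡ 96407 + 475499·109 = 51925798 (mod 60388373).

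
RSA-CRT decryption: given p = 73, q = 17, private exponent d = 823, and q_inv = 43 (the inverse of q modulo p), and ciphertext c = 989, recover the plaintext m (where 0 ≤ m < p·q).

11

d_p = d mod (p−1) = 823 mod 72 = 31; d_q = d mod (q−1) = 7.
m₁ = c^(d_p) mod p: c ≡ 40 (mod 73), and 40^31 mod 73 = 11.
m₂ = c^(d_q) mod q: c ≡ 3 (mod 17), and 3^7 mod 17 = 11.
h = q_inv·(m₁ − m₂) mod p = 43·(11 − 11) mod 73 = 0.
m = m₂ + h·q = 11 + 0·17 = 11.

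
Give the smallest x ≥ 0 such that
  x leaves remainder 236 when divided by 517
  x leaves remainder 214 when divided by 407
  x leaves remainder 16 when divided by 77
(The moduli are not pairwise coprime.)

gcd(517, 407) = 11 and 11 | (214 − 236), so the pair is consistent; merging gives x ≡ 11610 (mod 19129), where 19129 = lcm(517, 407).
gcd(19129, 77) = 11 and 11 | (16 − 11610), so the pair is consistent; merging gives x ≡ 30739 (mod 133903), where 133903 = lcm(19129, 77).
The solution is unique modulo lcm(517, 407, 77) = 133903.

30739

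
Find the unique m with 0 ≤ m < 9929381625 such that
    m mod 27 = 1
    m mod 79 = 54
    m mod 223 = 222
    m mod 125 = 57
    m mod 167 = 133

1530955432

The moduli are pairwise coprime; N = 27·79·223·125·167 = 9929381625.
N/27 = 367754875; 367754875 ≡ 25 (mod 27); 25·13 ≡ 1, so inverse 13.
N/79 = 125688375; 125688375 ≡ 7 (mod 79); 7·34 ≡ 1, so inverse 34.
N/223 = 44526375; 44526375 ≡ 188 (mod 223); 188·172 ≡ 1, so inverse 172.
N/125 = 79435053; 79435053 ≡ 53 (mod 125); 53·92 ≡ 1, so inverse 92.
N/167 = 59457375; 59457375 ≡ 31 (mod 167); 31·97 ≡ 1, so inverse 97.
m ≡ 1·367754875·13 + 54·125688375·34 + 222·44526375·172 + 57·79435053·92 + 133·59457375·97 = 3119356785682.
3119356785682 mod 9929381625 = 1530955432.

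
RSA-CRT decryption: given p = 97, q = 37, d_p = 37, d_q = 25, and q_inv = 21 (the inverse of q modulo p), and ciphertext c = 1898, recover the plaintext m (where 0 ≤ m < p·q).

m₁ = c^(d_p) mod p: c ≡ 55 (mod 97), and 55^37 mod 97 = 69.
m₂ = c^(d_q) mod q: c ≡ 11 (mod 37), and 11^25 mod 37 = 11.
h = q_inv·(m₁ − m₂) mod p = 21·(69 − 11) mod 97 = 54.
m = m₂ + h·q = 11 + 54·37 = 2009.

2009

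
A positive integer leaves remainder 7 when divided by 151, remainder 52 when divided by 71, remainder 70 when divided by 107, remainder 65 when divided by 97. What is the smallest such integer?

The moduli are pairwise coprime; N = 151·71·107·97 = 111273259.
N/151 = 736909; 736909 ≡ 29 (mod 151); 29·125 ≡ 1, so inverse 125.
N/71 = 1567229; 1567229 ≡ 46 (mod 71); 46·17 ≡ 1, so inverse 17.
N/107 = 1039937; 1039937 ≡ 4 (mod 107); 4·27 ≡ 1, so inverse 27.
N/97 = 1147147; 1147147 ≡ 25 (mod 97); 25·66 ≡ 1, so inverse 66.
k ≡ 7·736909·125 + 52·1567229·17 + 70·1039937·27 + 65·1147147·66 = 8916967371.
8916967371 mod 111273259 = 15106651.

15106651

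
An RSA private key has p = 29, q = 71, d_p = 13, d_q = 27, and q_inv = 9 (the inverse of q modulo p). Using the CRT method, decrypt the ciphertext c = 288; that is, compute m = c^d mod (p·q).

450

m₁ = c^(d_p) mod p: c ≡ 27 (mod 29), and 27^13 mod 29 = 15.
m₂ = c^(d_q) mod q: c ≡ 4 (mod 71), and 4^27 mod 71 = 24.
h = q_inv·(m₁ − m₂) mod p = 9·(15 − 24) mod 29 = 6.
m = m₂ + h·q = 24 + 6·71 = 450.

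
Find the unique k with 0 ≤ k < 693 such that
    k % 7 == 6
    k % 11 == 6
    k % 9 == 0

The moduli are pairwise coprime; N = 7·11·9 = 693.
N/7 = 99; 99 ≡ 1 (mod 7), inverse 1.
N/11 = 63; 63 ≡ 8 (mod 11); 8·7 ≡ 1, so inverse 7.
N/9 = 77; 77 ≡ 5 (mod 9); 5·2 ≡ 1, so inverse 2.
k ≡ 6·99·1 + 6·63·7 + 0·77·2 = 3240.
3240 mod 693 = 468.

468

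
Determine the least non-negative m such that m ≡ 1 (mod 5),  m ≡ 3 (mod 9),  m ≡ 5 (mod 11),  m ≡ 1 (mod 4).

The moduli are pairwise coprime; N = 5·9·11·4 = 1980.
N/5 = 396; 396 ≡ 1 (mod 5), inverse 1.
N/9 = 220; 220 ≡ 4 (mod 9); 4·7 ≡ 1, so inverse 7.
N/11 = 180; 180 ≡ 4 (mod 11); 4·3 ≡ 1, so inverse 3.
N/4 = 495; 495 ≡ 3 (mod 4); 3·3 ≡ 1, so inverse 3.
m ≡ 1·396·1 + 3·220·7 + 5·180·3 + 1·495·3 = 9201.
9201 mod 1980 = 1281.

1281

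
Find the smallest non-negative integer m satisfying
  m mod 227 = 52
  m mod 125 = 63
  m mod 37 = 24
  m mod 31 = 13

The moduli are pairwise coprime; N = 227·125·37·31 = 32546125.
N/227 = 143375; 143375 ≡ 138 (mod 227); 138·51 ≡ 1, so inverse 51.
N/125 = 260369; 260369 ≡ 119 (mod 125); 119·104 ≡ 1, so inverse 104.
N/37 = 879625; 879625 ≡ 24 (mod 37); 24·17 ≡ 1, so inverse 17.
N/31 = 1049875; 1049875 ≡ 29 (mod 31); 29·15 ≡ 1, so inverse 15.
m ≡ 52·143375·51 + 63·260369·104 + 24·879625·17 + 13·1049875·15 = 2649780813.
2649780813 mod 32546125 = 13544688.

13544688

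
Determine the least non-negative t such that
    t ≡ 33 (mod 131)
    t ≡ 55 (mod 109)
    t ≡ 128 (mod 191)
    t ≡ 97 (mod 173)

284123706

From t ≡ 33 (mod 131) write t = 33 + 131s. Substituting into t ≡ 55 (mod 109) gives 131s ≡ 22 (mod 109), and since 22⁻¹ ≡ 5 (mod 109), s ≡ 1. Hence t ≡ 33 + 131·1 = 164 (mod 14279).
From t ≡ 164 (mod 14279) write t = 164 + 14279s. Substituting into t ≡ 128 (mod 191) gives 14279s ≡ 155 (mod 191), and since 145⁻¹ ≡ 137 (mod 191), s ≡ 34. Hence t ≡ 164 + 14279·34 = 485650 (mod 2727289).
From t ≡ 485650 (mod 2727289) write t = 485650 + 2727289s. Substituting into t ≡ 97 (mod 173) gives 2727289s ≡ 58 (mod 173), and since 117⁻¹ ≡ 139 (mod 173), s ≡ 104. Hence t ≡ 485650 + 2727289·104 = 284123706 (mod 471820997).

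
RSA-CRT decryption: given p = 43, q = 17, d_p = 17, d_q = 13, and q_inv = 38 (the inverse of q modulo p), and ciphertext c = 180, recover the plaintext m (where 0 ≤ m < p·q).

m₁ = c^(d_p) mod p: c ≡ 8 (mod 43), and 8^17 mod 43 = 39.
m₂ = c^(d_q) mod q: c ≡ 10 (mod 17), and 10^13 mod 17 = 11.
h = q_inv·(m₁ − m₂) mod p = 38·(39 − 11) mod 43 = 32.
m = m₂ + h·q = 11 + 32·17 = 555.

555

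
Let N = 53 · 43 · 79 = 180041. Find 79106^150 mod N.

177496

Mod 53: 79106 ≡ 30; by Fermat, exponent reduces to 150 mod 52 = 46; 30^46 ≡ 52 (mod 53).
Mod 43: 79106 ≡ 29; by Fermat, exponent reduces to 150 mod 42 = 24; 29^24 ≡ 35 (mod 43).
Mod 79: 79106 ≡ 27; by Fermat, exponent reduces to 150 mod 78 = 72; 27^72 ≡ 62 (mod 79).
Combine by CRT: x ≡ 52 (mod 53), x ≡ 35 (mod 43), x ≡ 62 (mod 79) ⇒ x ≡ 177496 (mod 180041).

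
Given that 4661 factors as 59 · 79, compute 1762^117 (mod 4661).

Mod 59: 1762 ≡ 51; by Fermat, exponent reduces to 117 mod 58 = 1; 51^1 ≡ 51 (mod 59).
Mod 79: 1762 ≡ 24; by Fermat, exponent reduces to 117 mod 78 = 39; 24^39 ≡ 78 (mod 79).
Combine by CRT: x ≡ 51 (mod 59), x ≡ 78 (mod 79) ⇒ x ≡ 3001 (mod 4661).

3001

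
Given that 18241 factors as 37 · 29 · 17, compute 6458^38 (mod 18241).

Mod 37: 6458 ≡ 20; by Fermat, exponent reduces to 38 mod 36 = 2; 20^2 ≡ 30 (mod 37).
Mod 29: 6458 ≡ 20; by Fermat, exponent reduces to 38 mod 28 = 10; 20^10 ≡ 25 (mod 29).
Mod 17: 6458 ≡ 15; by Fermat, exponent reduces to 38 mod 16 = 6; 15^6 ≡ 13 (mod 17).
Combine by CRT: x ≡ 30 (mod 37), x ≡ 25 (mod 29), x ≡ 13 (mod 17) ⇒ x ≡ 4433 (mod 18241).

4433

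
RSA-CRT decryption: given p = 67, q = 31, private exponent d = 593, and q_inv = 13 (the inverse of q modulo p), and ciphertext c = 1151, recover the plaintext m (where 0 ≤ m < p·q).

95

d_p = d mod (p−1) = 593 mod 66 = 65; d_q = d mod (q−1) = 23.
m₁ = c^(d_p) mod p: c ≡ 12 (mod 67), and 12^65 mod 67 = 28.
m₂ = c^(d_q) mod q: c ≡ 4 (mod 31), and 4^23 mod 31 = 2.
h = q_inv·(m₁ − m₂) mod p = 13·(28 − 2) mod 67 = 3.
m = m₂ + h·q = 2 + 3·31 = 95.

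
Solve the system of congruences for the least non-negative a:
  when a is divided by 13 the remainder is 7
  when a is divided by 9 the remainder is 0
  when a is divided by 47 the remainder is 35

3231

The moduli are pairwise coprime; N = 13·9·47 = 5499.
N/13 = 423; 423 ≡ 7 (mod 13); 7·2 ≡ 1, so inverse 2.
N/9 = 611; 611 ≡ 8 (mod 9); 8·8 ≡ 1, so inverse 8.
N/47 = 117; 117 ≡ 23 (mod 47); 23·45 ≡ 1, so inverse 45.
a ≡ 7·423·2 + 0·611·8 + 35·117·45 = 190197.
190197 mod 5499 = 3231.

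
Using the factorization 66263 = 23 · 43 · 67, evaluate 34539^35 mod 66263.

57871

Mod 23: 34539 ≡ 16; by Fermat, exponent reduces to 35 mod 22 = 13; 16^13 ≡ 3 (mod 23).
Mod 43: 34539 ≡ 10; 10^35 ≡ 36 (mod 43).
Mod 67: 34539 ≡ 34; 34^35 ≡ 50 (mod 67).
Combine by CRT: x ≡ 3 (mod 23), x ≡ 36 (mod 43), x ≡ 50 (mod 67) ⇒ x ≡ 57871 (mod 66263).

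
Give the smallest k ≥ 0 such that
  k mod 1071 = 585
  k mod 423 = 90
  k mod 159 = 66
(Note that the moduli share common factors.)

682812

Combine the congruences pairwise.
gcd(1071, 423) = 9 and 9 | (90 − 585), so the pair is consistent; merging gives k ≡ 28431 (mod 50337), where 50337 = lcm(1071, 423).
gcd(50337, 159) = 3 and 3 | (66 − 28431), so the pair is consistent; merging gives k ≡ 682812 (mod 2667861), where 2667861 = lcm(50337, 159).
The solution is unique modulo lcm(1071, 423, 159) = 2667861.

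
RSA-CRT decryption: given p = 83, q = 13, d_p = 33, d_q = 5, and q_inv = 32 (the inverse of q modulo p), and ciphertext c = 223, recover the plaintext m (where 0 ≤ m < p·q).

m₁ = c^(d_p) mod p: c ≡ 57 (mod 83), and 57^33 mod 83 = 6.
m₂ = c^(d_q) mod q: c ≡ 2 (mod 13), and 2^5 mod 13 = 6.
h = q_inv·(m₁ − m₂) mod p = 32·(6 − 6) mod 83 = 0.
m = m₂ + h·q = 6 + 0·13 = 6.

6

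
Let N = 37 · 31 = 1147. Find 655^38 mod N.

343

Mod 37: 655 ≡ 26; by Fermat, exponent reduces to 38 mod 36 = 2; 26^2 ≡ 10 (mod 37).
Mod 31: 655 ≡ 4; by Fermat, exponent reduces to 38 mod 30 = 8; 4^8 ≡ 2 (mod 31).
Combine by CRT: x ≡ 10 (mod 37), x ≡ 2 (mod 31) ⇒ x ≡ 343 (mod 1147).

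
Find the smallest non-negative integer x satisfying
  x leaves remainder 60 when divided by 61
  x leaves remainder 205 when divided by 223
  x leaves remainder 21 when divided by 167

Combine the congruences pairwise.
From x ≡ 60 (mod 61) write x = 60 + 61t. Substituting into x ≡ 205 (mod 223) gives 61t ≡ 145 (mod 223), and since 61⁻¹ ≡ 117 (mod 223), t ≡ 17. Hence x ≡ 60 + 61·17 = 1097 (mod 13603).
From x ≡ 1097 (mod 13603) write x = 1097 + 13603t. Substituting into x ≡ 21 (mod 167) gives 13603t ≡ 93 (mod 167), and since 76⁻¹ ≡ 11 (mod 167), t ≡ 21. Hence x ≡ 1097 + 13603·21 = 286760 (mod 2271701).

286760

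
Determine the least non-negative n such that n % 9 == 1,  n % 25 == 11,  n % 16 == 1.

2161

From n ≡ 1 (mod 9) write n = 1 + 9t. Substituting into n ≡ 11 (mod 25) gives 9t ≡ 10 (mod 25), and since 9⁻¹ ≡ 14 (mod 25), t ≡ 15. Hence n ≡ 1 + 9·15 = 136 (mod 225).
From n ≡ 136 (mod 225) write n = 136 + 225t. Substituting into n ≡ 1 (mod 16) gives 225t ≡ 9 (mod 16), and since 1⁻¹ ≡ 1 (mod 16), t ≡ 9. Hence n ≡ 136 + 225·9 = 2161 (mod 3600).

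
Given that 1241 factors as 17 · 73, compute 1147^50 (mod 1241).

149

Mod 17: 1147 ≡ 8; by Fermat, exponent reduces to 50 mod 16 = 2; 8^2 ≡ 13 (mod 17).
Mod 73: 1147 ≡ 52; 52^50 ≡ 3 (mod 73).
Combine by CRT: x ≡ 13 (mod 17), x ≡ 3 (mod 73) ⇒ x ≡ 149 (mod 1241).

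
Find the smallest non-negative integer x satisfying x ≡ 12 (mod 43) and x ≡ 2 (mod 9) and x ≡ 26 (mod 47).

12998

From x ≡ 12 (mod 43) write x = 12 + 43t. Substituting into x ≡ 2 (mod 9) gives 43t ≡ 8 (mod 9), and since 7⁻¹ ≡ 4 (mod 9), t ≡ 5. Hence x ≡ 12 + 43·5 = 227 (mod 387).
From x ≡ 227 (mod 387) write x = 227 + 387t. Substituting into x ≡ 26 (mod 47) gives 387t ≡ 34 (mod 47), and since 11⁻¹ ≡ 30 (mod 47), t ≡ 33. Hence x ≡ 227 + 387·33 = 12998 (mod 18189).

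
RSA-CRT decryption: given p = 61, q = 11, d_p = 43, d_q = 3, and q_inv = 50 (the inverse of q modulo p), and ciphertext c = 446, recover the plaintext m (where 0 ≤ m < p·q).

m₁ = c^(d_p) mod p: c ≡ 19 (mod 61), and 19^43 mod 61 = 49.
m₂ = c^(d_q) mod q: c ≡ 6 (mod 11), and 6^3 mod 11 = 7.
h = q_inv·(m₁ − m₂) mod p = 50·(49 − 7) mod 61 = 26.
m = m₂ + h·q = 7 + 26·11 = 293.

293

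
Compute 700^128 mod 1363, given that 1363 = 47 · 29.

Mod 47: 700 ≡ 42; by Fermat, exponent reduces to 128 mod 46 = 36; 42^36 ≡ 4 (mod 47).
Mod 29: 700 ≡ 4; by Fermat, exponent reduces to 128 mod 28 = 16; 4^16 ≡ 16 (mod 29).
Combine by CRT: x ≡ 4 (mod 47), x ≡ 16 (mod 29) ⇒ x ≡ 944 (mod 1363).

944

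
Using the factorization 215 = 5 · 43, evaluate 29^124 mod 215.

181

Mod 5: 29 ≡ 4; since 4 | 124, by Fermat 4^124 ≡ 1 (mod 5).
Mod 43: 29 ≡ 29; by Fermat, exponent reduces to 124 mod 42 = 40; 29^40 ≡ 9 (mod 43).
Combine by CRT: x ≡ 1 (mod 5), x ≡ 9 (mod 43) ⇒ x ≡ 181 (mod 215).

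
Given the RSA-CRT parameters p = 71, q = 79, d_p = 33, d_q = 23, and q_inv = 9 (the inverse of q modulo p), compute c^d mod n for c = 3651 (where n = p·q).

1954

m₁ = c^(d_p) mod p: c ≡ 30 (mod 71), and 30^33 mod 71 = 37.
m₂ = c^(d_q) mod q: c ≡ 17 (mod 79), and 17^23 mod 79 = 58.
h = q_inv·(m₁ − m₂) mod p = 9·(37 − 58) mod 71 = 24.
m = m₂ + h·q = 58 + 24·79 = 1954.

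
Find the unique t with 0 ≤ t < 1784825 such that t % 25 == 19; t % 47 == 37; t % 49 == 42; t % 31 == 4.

Combine the congruences pairwise.
From t ≡ 19 (mod 25) write t = 19 + 25s. Substituting into t ≡ 37 (mod 47) gives 25s ≡ 18 (mod 47), and since 25⁻¹ ≡ 32 (mod 47), s ≡ 12. Hence t ≡ 19 + 25·12 = 319 (mod 1175).
From t ≡ 319 (mod 1175) write t = 319 + 1175s. Substituting into t ≡ 42 (mod 49) gives 1175s ≡ 17 (mod 49), and since 48⁻¹ ≡ 48 (mod 49), s ≡ 32. Hence t ≡ 319 + 1175·32 = 37919 (mod 57575).
From t ≡ 37919 (mod 57575) write t = 37919 + 57575s. Substituting into t ≡ 4 (mod 31) gives 57575s ≡ 29 (mod 31), and since 8⁻¹ ≡ 4 (mod 31), s ≡ 23. Hence t ≡ 37919 + 57575·23 = 1362144 (mod 1784825).

1362144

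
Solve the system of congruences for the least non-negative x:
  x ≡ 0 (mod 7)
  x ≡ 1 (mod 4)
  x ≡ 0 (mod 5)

The moduli are pairwise coprime; N = 7·4·5 = 140.
N/7 = 20; 20 ≡ 6 (mod 7); 6·6 ≡ 1, so inverse 6.
N/4 = 35; 35 ≡ 3 (mod 4); 3·3 ≡ 1, so inverse 3.
N/5 = 28; 28 ≡ 3 (mod 5); 3·2 ≡ 1, so inverse 2.
x ≡ 0·20·6 + 1·35·3 + 0·28·2 = 105.
105 mod 140 = 105.

105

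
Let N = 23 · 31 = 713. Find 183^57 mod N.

597

Mod 23: 183 ≡ 22; by Fermat, exponent reduces to 57 mod 22 = 13; 22^13 ≡ 22 (mod 23).
Mod 31: 183 ≡ 28; by Fermat, exponent reduces to 57 mod 30 = 27; 28^27 ≡ 8 (mod 31).
Combine by CRT: x ≡ 22 (mod 23), x ≡ 8 (mod 31) ⇒ x ≡ 597 (mod 713).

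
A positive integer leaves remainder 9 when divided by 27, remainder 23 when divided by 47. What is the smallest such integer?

117

Combine the congruences pairwise.
From m ≡ 9 (mod 27) write m = 9 + 27t. Substituting into m ≡ 23 (mod 47) gives 27t ≡ 14 (mod 47), and since 27⁻¹ ≡ 7 (mod 47), t ≡ 4. Hence m ≡ 9 + 27·4 = 117 (mod 1269).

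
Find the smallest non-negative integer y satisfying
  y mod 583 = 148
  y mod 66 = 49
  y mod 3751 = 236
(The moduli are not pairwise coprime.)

gcd(583, 66) = 11 and 11 | (49 − 148), so the pair is consistent; merging gives y ≡ 1897 (mod 3498), where 3498 = lcm(583, 66).
gcd(3498, 3751) = 11 and 11 | (236 − 1897), so the pair is consistent; merging gives y ≡ 491617 (mod 1192818), where 1192818 = lcm(3498, 3751).
The solution is unique modulo lcm(583, 66, 3751) = 1192818.

491617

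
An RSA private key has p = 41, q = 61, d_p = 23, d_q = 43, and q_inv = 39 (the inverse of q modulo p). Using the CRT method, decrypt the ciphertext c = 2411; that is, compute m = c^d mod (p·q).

1005

m₁ = c^(d_p) mod p: c ≡ 33 (mod 41), and 33^23 mod 41 = 21.
m₂ = c^(d_q) mod q: c ≡ 32 (mod 61), and 32^43 mod 61 = 29.
h = q_inv·(m₁ − m₂) mod p = 39·(21 − 29) mod 41 = 16.
m = m₂ + h·q = 29 + 16·61 = 1005.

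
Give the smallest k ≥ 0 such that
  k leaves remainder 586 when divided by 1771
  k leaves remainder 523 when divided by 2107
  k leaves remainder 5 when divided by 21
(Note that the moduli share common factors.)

gcd(1771, 2107) = 7 and 7 | (523 − 586), so the pair is consistent; merging gives k ≡ 34235 (mod 533071), where 533071 = lcm(1771, 2107).
gcd(533071, 21) = 7 and 7 | (5 − 34235), so the pair is consistent; merging gives k ≡ 34235 (mod 1599213), where 1599213 = lcm(533071, 21).
The solution is unique modulo lcm(1771, 2107, 21) = 1599213.

34235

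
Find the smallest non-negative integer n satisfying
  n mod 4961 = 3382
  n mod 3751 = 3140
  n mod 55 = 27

648312

Combine the congruences pairwise.
gcd(4961, 3751) = 121 and 121 | (3140 − 3382), so the pair is consistent; merging gives n ≡ 33148 (mod 153791), where 153791 = lcm(4961, 3751).
gcd(153791, 55) = 11 and 11 | (27 − 33148), so the pair is consistent; merging gives n ≡ 648312 (mod 768955), where 768955 = lcm(153791, 55).
The solution is unique modulo lcm(4961, 3751, 55) = 768955.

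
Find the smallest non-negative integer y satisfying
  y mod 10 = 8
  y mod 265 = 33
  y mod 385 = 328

25738

Combine the congruences pairwise.
gcd(10, 265) = 5 and 5 | (33 − 8), so the pair is consistent; merging gives y ≡ 298 (mod 530), where 530 = lcm(10, 265).
gcd(530, 385) = 5 and 5 | (328 − 298), so the pair is consistent; merging gives y ≡ 25738 (mod 40810), where 40810 = lcm(530, 385).
The solution is unique modulo lcm(10, 265, 385) = 40810.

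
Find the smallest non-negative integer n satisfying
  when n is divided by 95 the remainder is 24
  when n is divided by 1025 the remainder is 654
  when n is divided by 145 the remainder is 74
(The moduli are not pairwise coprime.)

gcd(95, 1025) = 5 and 5 | (654 − 24), so the pair is consistent; merging gives n ≡ 3729 (mod 19475), where 19475 = lcm(95, 1025).
gcd(19475, 145) = 5 and 5 | (74 − 3729), so the pair is consistent; merging gives n ≡ 179004 (mod 564775), where 564775 = lcm(19475, 145).
The solution is unique modulo lcm(95, 1025, 145) = 564775.

179004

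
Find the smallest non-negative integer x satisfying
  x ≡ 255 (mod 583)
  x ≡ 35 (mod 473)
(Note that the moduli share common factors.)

24158

gcd(583, 473) = 11 and 11 | (35 − 255), so the pair is consistent; merging gives x ≡ 24158 (mod 25069), where 25069 = lcm(583, 473).
The solution is unique modulo lcm(583, 473) = 25069.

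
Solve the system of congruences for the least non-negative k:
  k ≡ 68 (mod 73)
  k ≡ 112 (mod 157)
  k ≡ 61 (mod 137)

927825

From k ≡ 68 (mod 73) write k = 68 + 73t. Substituting into k ≡ 112 (mod 157) gives 73t ≡ 44 (mod 157), and since 73⁻¹ ≡ 114 (mod 157), t ≡ 149. Hence k ≡ 68 + 73·149 = 10945 (mod 11461).
From k ≡ 10945 (mod 11461) write k = 10945 + 11461t. Substituting into k ≡ 61 (mod 137) gives 11461t ≡ 76 (mod 137), and since 90⁻¹ ≡ 102 (mod 137), t ≡ 80. Hence k ≡ 10945 + 11461·80 = 927825 (mod 1570157).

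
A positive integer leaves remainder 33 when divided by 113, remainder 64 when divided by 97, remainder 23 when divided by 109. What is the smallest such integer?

From m ≡ 33 (mod 113) write m = 33 + 113t. Substituting into m ≡ 64 (mod 97) gives 113t ≡ 31 (mod 97), and since 16⁻¹ ≡ 91 (mod 97), t ≡ 8. Hence m ≡ 33 + 113·8 = 937 (mod 10961).
From m ≡ 937 (mod 10961) write m = 937 + 10961t. Substituting into m ≡ 23 (mod 109) gives 10961t ≡ 67 (mod 109), and since 61⁻¹ ≡ 84 (mod 109), t ≡ 69. Hence m ≡ 937 + 10961·69 = 757246 (mod 1194749).

757246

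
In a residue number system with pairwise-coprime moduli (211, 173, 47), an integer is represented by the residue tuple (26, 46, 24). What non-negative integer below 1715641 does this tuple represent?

From x ≡ 26 (mod 211) write x = 26 + 211t. Substituting into x ≡ 46 (mod 173) gives 211t ≡ 20 (mod 173), and since 38⁻¹ ≡ 41 (mod 173), t ≡ 128. Hence x ≡ 26 + 211·128 = 27034 (mod 36503).
From x ≡ 27034 (mod 36503) write x = 27034 + 36503t. Substituting into x ≡ 24 (mod 47) gives 36503t ≡ 15 (mod 47), and since 31⁻¹ ≡ 44 (mod 47), t ≡ 2. Hence x ≡ 27034 + 36503·2 = 100040 (mod 1715641).

100040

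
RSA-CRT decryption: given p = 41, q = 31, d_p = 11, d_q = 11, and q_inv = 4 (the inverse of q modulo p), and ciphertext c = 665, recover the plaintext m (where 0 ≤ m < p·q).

m₁ = c^(d_p) mod p: c ≡ 9 (mod 41), and 9^11 mod 41 = 32.
m₂ = c^(d_q) mod q: c ≡ 14 (mod 31), and 14^11 mod 31 = 9.
h = q_inv·(m₁ − m₂) mod p = 4·(32 − 9) mod 41 = 10.
m = m₂ + h·q = 9 + 10·31 = 319.

319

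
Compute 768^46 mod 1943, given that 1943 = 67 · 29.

Mod 67: 768 ≡ 31; 31^46 ≡ 47 (mod 67).
Mod 29: 768 ≡ 14; by Fermat, exponent reduces to 46 mod 28 = 18; 14^18 ≡ 9 (mod 29).
Combine by CRT: x ≡ 47 (mod 67), x ≡ 9 (mod 29) ⇒ x ≡ 1923 (mod 1943).

1923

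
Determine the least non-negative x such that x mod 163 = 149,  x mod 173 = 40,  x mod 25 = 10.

From x ≡ 149 (mod 163) write x = 149 + 163t. Substituting into x ≡ 40 (mod 173) gives 163t ≡ 64 (mod 173), and since 163⁻¹ ≡ 121 (mod 173), t ≡ 132. Hence x ≡ 149 + 163·132 = 21665 (mod 28199).
From x ≡ 21665 (mod 28199) write x = 21665 + 28199t. Substituting into x ≡ 10 (mod 25) gives 28199t ≡ 20 (mod 25), and since 24⁻¹ ≡ 24 (mod 25), t ≡ 5. Hence x ≡ 21665 + 28199·5 = 162660 (mod 704975).

162660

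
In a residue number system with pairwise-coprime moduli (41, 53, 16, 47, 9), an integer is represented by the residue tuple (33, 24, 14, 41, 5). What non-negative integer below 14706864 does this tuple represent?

The moduli are pairwise coprime; N = 41·53·16·47·9 = 14706864.
N/41 = 358704; 358704 ≡ 36 (mod 41); 36·8 ≡ 1, so inverse 8.
N/53 = 277488; 277488 ≡ 33 (mod 53); 33·45 ≡ 1, so inverse 45.
N/16 = 919179; 919179 ≡ 11 (mod 16); 11·3 ≡ 1, so inverse 3.
N/47 = 312912; 312912 ≡ 33 (mod 47); 33·10 ≡ 1, so inverse 10.
N/9 = 1634096; 1634096 ≡ 2 (mod 9); 2·5 ≡ 1, so inverse 5.
x ≡ 33·358704·8 + 24·277488·45 + 14·919179·3 + 41·312912·10 + 5·1634096·5 = 602136734.
602136734 mod 14706864 = 13862174.

13862174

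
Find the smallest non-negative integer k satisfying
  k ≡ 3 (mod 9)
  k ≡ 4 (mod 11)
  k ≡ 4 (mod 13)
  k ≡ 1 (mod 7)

From k ≡ 3 (mod 9) write k = 3 + 9t. Substituting into k ≡ 4 (mod 11) gives 9t ≡ 1 (mod 11), and since 9⁻¹ ≡ 5 (mod 11), t ≡ 5. Hence k ≡ 3 + 9·5 = 48 (mod 99).
From k ≡ 48 (mod 99) write k = 48 + 99t. Substituting into k ≡ 4 (mod 13) gives 99t ≡ 8 (mod 13), and since 8⁻¹ ≡ 5 (mod 13), t ≡ 1. Hence k ≡ 48 + 99·1 = 147 (mod 1287).
From k ≡ 147 (mod 1287) write k = 147 + 1287t. Substituting into k ≡ 1 (mod 7) gives 1287t ≡ 1 (mod 7), and since 6⁻¹ ≡ 6 (mod 7), t ≡ 6. Hence k ≡ 147 + 1287·6 = 7869 (mod 9009).

7869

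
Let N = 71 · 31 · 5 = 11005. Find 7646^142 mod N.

Mod 71: 7646 ≡ 49; by Fermat, exponent reduces to 142 mod 70 = 2; 49^2 ≡ 58 (mod 71).
Mod 31: 7646 ≡ 20; by Fermat, exponent reduces to 142 mod 30 = 22; 20^22 ≡ 18 (mod 31).
Mod 5: 7646 ≡ 1; by Fermat, exponent reduces to 142 mod 4 = 2; 1^2 ≡ 1 (mod 5).
Combine by CRT: x ≡ 58 (mod 71), x ≡ 18 (mod 31), x ≡ 1 (mod 5) ⇒ x ≡ 8791 (mod 11005).

8791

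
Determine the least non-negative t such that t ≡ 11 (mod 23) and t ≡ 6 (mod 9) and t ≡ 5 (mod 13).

The moduli are pairwise coprime; N = 23·9·13 = 2691.
N/23 = 117; 117 ≡ 2 (mod 23); 2·12 ≡ 1, so inverse 12.
N/9 = 299; 299 ≡ 2 (mod 9); 2·5 ≡ 1, so inverse 5.
N/13 = 207; 207 ≡ 12 (mod 13); 12·12 ≡ 1, so inverse 12.
t ≡ 11·117·12 + 6·299·5 + 5·207·12 = 36834.
36834 mod 2691 = 1851.

1851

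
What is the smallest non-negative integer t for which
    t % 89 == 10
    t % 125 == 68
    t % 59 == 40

Combine the congruences pairwise.
From t ≡ 10 (mod 89) write t = 10 + 89s. Substituting into t ≡ 68 (mod 125) gives 89s ≡ 58 (mod 125), and since 89⁻¹ ≡ 59 (mod 125), s ≡ 47. Hence t ≡ 10 + 89·47 = 4193 (mod 11125).
From t ≡ 4193 (mod 11125) write t = 4193 + 11125s. Substituting into t ≡ 40 (mod 59) gives 11125s ≡ 36 (mod 59), and since 33⁻¹ ≡ 34 (mod 59), s ≡ 44. Hence t ≡ 4193 + 11125·44 = 493693 (mod 656375).

493693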